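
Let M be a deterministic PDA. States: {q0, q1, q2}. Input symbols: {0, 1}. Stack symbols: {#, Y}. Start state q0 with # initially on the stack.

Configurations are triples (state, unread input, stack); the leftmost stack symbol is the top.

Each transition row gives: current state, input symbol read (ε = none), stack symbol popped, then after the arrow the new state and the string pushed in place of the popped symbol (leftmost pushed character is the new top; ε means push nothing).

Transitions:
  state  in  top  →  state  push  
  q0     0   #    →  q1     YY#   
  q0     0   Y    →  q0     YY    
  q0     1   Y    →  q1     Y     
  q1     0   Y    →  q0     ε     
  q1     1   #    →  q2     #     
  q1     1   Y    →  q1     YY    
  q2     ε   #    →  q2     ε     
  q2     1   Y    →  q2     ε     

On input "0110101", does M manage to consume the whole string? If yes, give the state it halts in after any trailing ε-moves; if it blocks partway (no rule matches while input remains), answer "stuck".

q1

(q0, 0110101, #)
  read 0, top #: go to q1, push YY# → (q1, 110101, YY#)
  read 1, top Y: go to q1, push YY → (q1, 10101, YYY#)
  read 1, top Y: go to q1, push YY → (q1, 0101, YYYY#)
  read 0, top Y: go to q0, push ε → (q0, 101, YYY#)
  read 1, top Y: go to q1, push Y → (q1, 01, YYY#)
  read 0, top Y: go to q0, push ε → (q0, 1, YY#)
  read 1, top Y: go to q1, push Y → (q1, ε, YY#)
All input consumed; M is in state q1.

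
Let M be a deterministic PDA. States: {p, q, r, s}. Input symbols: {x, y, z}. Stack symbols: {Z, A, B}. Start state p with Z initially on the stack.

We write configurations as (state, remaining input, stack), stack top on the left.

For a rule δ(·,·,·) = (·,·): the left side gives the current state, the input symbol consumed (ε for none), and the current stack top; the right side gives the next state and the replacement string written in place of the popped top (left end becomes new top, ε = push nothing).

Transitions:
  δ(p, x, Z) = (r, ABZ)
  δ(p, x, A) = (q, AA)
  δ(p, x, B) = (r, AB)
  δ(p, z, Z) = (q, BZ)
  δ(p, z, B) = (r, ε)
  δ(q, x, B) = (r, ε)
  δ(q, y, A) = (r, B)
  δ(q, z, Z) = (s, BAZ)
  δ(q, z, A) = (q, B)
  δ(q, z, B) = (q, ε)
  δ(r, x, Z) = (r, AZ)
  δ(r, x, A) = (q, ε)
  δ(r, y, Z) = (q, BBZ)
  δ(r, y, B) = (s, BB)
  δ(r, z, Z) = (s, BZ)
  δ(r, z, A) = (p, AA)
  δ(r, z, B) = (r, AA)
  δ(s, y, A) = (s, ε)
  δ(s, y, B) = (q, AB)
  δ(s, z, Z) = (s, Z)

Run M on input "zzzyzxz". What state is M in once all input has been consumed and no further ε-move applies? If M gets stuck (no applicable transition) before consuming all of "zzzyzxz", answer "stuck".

r

(p, zzzyzxz, Z)
  read z, top Z: go to q, push BZ → (q, zzyzxz, BZ)
  read z, top B: go to q, push ε → (q, zyzxz, Z)
  read z, top Z: go to s, push BAZ → (s, yzxz, BAZ)
  read y, top B: go to q, push AB → (q, zxz, ABAZ)
  read z, top A: go to q, push B → (q, xz, BBAZ)
  read x, top B: go to r, push ε → (r, z, BAZ)
  read z, top B: go to r, push AA → (r, ε, AAAZ)
All input consumed; M is in state r.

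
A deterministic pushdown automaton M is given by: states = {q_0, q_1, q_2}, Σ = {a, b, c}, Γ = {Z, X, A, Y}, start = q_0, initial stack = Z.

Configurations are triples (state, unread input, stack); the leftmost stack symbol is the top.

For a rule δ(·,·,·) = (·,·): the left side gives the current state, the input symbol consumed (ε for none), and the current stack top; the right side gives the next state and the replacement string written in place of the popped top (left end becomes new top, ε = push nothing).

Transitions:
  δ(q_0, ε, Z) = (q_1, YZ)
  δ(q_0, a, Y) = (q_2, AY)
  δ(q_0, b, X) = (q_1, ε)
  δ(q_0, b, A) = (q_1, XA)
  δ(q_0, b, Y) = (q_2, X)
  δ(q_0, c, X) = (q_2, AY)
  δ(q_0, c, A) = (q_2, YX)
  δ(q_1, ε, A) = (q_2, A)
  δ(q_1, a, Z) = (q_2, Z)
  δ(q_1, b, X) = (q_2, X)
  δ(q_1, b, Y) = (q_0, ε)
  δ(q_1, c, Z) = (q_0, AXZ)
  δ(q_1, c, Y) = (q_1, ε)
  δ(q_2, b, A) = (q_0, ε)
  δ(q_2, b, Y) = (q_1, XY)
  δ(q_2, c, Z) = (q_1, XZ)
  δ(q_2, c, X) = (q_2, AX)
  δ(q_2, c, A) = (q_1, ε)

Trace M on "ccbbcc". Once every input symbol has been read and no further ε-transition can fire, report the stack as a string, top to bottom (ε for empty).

XAXZ

(q_0, ccbbcc, Z)
  ε-move, top Z: go to q_1, push YZ → (q_1, ccbbcc, YZ)
  read c, top Y: go to q_1, push ε → (q_1, cbbcc, Z)
  read c, top Z: go to q_0, push AXZ → (q_0, bbcc, AXZ)
  read b, top A: go to q_1, push XA → (q_1, bcc, XAXZ)
  read b, top X: go to q_2, push X → (q_2, cc, XAXZ)
  read c, top X: go to q_2, push AX → (q_2, c, AXAXZ)
  read c, top A: go to q_1, push ε → (q_1, ε, XAXZ)
All input consumed in state q_1 with stack XAXZ.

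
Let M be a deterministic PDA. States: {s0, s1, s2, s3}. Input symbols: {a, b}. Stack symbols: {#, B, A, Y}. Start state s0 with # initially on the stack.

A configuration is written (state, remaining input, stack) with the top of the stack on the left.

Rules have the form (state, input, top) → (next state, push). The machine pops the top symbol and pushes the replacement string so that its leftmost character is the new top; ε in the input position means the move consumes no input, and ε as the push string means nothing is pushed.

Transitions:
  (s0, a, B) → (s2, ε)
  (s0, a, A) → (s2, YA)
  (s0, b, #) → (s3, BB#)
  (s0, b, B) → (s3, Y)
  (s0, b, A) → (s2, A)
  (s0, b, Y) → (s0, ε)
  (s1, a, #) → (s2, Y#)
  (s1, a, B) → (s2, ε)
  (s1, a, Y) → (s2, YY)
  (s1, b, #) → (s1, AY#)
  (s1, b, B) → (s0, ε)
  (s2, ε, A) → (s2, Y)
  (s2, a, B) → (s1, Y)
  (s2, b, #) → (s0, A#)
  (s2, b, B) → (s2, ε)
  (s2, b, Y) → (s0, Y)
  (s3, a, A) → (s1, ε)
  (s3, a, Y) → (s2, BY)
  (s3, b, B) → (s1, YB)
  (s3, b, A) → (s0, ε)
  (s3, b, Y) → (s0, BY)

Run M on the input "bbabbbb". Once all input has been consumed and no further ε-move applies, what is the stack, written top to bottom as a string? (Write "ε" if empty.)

YB#

(s0, bbabbbb, #)
  read b, top #: go to s3, push BB# → (s3, babbbb, BB#)
  read b, top B: go to s1, push YB → (s1, abbbb, YBB#)
  read a, top Y: go to s2, push YY → (s2, bbbb, YYBB#)
  read b, top Y: go to s0, push Y → (s0, bbb, YYBB#)
  read b, top Y: go to s0, push ε → (s0, bb, YBB#)
  read b, top Y: go to s0, push ε → (s0, b, BB#)
  read b, top B: go to s3, push Y → (s3, ε, YB#)
All input consumed in state s3 with stack YB#.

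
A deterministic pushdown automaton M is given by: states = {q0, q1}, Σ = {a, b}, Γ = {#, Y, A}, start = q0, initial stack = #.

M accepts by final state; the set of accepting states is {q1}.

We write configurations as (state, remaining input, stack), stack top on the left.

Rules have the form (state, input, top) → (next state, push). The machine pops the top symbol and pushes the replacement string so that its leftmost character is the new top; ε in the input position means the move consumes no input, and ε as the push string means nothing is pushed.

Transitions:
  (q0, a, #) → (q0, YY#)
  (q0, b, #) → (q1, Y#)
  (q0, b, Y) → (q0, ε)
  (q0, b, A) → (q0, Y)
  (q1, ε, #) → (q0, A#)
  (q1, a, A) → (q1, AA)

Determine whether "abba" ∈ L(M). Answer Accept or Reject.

(q0, abba, #)
  read a, top #: go to q0, push YY# → (q0, bba, YY#)
  read b, top Y: go to q0, push ε → (q0, ba, Y#)
  read b, top Y: go to q0, push ε → (q0, a, #)
  read a, top #: go to q0, push YY# → (q0, ε, YY#)
All input consumed; state q0 ∉ F and no further ε-move applies.

Reject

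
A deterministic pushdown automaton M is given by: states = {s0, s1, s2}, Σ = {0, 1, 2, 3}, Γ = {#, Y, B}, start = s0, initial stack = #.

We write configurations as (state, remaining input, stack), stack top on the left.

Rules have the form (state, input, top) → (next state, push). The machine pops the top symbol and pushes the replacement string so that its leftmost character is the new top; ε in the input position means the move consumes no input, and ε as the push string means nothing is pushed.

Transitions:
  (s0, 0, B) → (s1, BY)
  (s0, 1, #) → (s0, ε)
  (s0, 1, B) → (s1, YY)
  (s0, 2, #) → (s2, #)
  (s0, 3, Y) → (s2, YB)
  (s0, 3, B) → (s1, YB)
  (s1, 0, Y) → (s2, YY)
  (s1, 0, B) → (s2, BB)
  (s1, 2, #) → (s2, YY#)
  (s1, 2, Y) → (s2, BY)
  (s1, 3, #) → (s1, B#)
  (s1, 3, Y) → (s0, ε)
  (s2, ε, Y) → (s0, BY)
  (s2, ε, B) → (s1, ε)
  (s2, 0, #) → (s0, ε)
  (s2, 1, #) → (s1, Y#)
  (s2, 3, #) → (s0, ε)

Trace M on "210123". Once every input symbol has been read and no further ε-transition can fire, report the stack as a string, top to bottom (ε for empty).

(s0, 210123, #)
  read 2, top #: go to s2, push # → (s2, 10123, #)
  read 1, top #: go to s1, push Y# → (s1, 0123, Y#)
  read 0, top Y: go to s2, push YY → (s2, 123, YY#)
  ε-move, top Y: go to s0, push BY → (s0, 123, BYY#)
  read 1, top B: go to s1, push YY → (s1, 23, YYYY#)
  read 2, top Y: go to s2, push BY → (s2, 3, BYYYY#)
  ε-move, top B: go to s1, push ε → (s1, 3, YYYY#)
  read 3, top Y: go to s0, push ε → (s0, ε, YYY#)
All input consumed in state s0 with stack YYY#.

YYY#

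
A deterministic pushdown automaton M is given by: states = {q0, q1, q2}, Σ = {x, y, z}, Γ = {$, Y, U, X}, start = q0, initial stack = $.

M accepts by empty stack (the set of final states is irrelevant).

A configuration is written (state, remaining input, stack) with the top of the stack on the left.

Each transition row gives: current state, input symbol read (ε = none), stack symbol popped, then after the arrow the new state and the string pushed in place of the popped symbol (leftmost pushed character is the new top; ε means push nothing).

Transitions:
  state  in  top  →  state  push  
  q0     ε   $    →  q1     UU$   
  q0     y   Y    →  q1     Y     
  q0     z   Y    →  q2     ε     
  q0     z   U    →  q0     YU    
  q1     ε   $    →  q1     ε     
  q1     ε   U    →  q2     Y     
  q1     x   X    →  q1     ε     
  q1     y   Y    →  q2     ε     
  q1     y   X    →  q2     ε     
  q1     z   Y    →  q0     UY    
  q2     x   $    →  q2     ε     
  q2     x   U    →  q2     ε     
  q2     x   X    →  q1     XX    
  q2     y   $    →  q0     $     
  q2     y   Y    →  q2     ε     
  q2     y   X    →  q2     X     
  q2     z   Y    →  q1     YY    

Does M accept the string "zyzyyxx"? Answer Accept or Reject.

(q0, zyzyyxx, $)
  ε-move, top $: go to q1, push UU$ → (q1, zyzyyxx, UU$)
  ε-move, top U: go to q2, push Y → (q2, zyzyyxx, YU$)
  read z, top Y: go to q1, push YY → (q1, yzyyxx, YYU$)
  read y, top Y: go to q2, push ε → (q2, zyyxx, YU$)
  read z, top Y: go to q1, push YY → (q1, yyxx, YYU$)
  read y, top Y: go to q2, push ε → (q2, yxx, YU$)
  read y, top Y: go to q2, push ε → (q2, xx, U$)
  read x, top U: go to q2, push ε → (q2, x, $)
  read x, top $: go to q2, push ε → (q2, ε, ε)
All input consumed and the stack is empty.

Accept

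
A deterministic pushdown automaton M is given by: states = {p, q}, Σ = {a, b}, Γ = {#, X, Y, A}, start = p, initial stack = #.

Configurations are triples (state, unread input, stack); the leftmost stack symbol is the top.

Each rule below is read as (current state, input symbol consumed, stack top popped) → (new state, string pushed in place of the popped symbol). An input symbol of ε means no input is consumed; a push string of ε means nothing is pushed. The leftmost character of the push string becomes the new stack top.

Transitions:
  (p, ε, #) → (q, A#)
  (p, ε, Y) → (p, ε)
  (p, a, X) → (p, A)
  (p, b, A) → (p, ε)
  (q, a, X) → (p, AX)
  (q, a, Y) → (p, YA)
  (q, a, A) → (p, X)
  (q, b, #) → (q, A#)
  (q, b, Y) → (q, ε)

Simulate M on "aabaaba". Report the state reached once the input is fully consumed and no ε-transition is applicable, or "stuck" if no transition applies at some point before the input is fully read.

p

(p, aabaaba, #)
  ε-move, top #: go to q, push A# → (q, aabaaba, A#)
  read a, top A: go to p, push X → (p, abaaba, X#)
  read a, top X: go to p, push A → (p, baaba, A#)
  read b, top A: go to p, push ε → (p, aaba, #)
  ε-move, top #: go to q, push A# → (q, aaba, A#)
  read a, top A: go to p, push X → (p, aba, X#)
  read a, top X: go to p, push A → (p, ba, A#)
  read b, top A: go to p, push ε → (p, a, #)
  ε-move, top #: go to q, push A# → (q, a, A#)
  read a, top A: go to p, push X → (p, ε, X#)
All input consumed; M is in state p.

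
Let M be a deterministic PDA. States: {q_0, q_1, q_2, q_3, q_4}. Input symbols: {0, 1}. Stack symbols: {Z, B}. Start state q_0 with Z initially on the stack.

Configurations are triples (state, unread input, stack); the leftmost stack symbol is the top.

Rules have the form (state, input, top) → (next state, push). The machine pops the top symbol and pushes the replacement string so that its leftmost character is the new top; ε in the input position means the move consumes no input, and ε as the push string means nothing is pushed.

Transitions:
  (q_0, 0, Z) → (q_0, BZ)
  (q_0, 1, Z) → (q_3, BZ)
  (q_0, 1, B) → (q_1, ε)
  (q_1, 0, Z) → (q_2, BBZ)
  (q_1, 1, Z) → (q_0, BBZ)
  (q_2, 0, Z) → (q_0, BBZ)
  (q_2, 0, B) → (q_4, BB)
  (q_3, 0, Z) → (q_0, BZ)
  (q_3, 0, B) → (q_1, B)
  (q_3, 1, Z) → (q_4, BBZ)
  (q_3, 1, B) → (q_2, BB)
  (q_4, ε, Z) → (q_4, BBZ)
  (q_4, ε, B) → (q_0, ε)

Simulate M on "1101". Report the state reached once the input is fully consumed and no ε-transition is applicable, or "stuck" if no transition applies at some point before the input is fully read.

q_1

(q_0, 1101, Z) ⊢ (q_3, 101, BZ) ⊢ (q_2, 01, BBZ) ⊢ (q_4, 1, BBBZ) ⊢ (q_0, 1, BBZ) ⊢ (q_1, ε, BZ)
All input consumed; M is in state q_1.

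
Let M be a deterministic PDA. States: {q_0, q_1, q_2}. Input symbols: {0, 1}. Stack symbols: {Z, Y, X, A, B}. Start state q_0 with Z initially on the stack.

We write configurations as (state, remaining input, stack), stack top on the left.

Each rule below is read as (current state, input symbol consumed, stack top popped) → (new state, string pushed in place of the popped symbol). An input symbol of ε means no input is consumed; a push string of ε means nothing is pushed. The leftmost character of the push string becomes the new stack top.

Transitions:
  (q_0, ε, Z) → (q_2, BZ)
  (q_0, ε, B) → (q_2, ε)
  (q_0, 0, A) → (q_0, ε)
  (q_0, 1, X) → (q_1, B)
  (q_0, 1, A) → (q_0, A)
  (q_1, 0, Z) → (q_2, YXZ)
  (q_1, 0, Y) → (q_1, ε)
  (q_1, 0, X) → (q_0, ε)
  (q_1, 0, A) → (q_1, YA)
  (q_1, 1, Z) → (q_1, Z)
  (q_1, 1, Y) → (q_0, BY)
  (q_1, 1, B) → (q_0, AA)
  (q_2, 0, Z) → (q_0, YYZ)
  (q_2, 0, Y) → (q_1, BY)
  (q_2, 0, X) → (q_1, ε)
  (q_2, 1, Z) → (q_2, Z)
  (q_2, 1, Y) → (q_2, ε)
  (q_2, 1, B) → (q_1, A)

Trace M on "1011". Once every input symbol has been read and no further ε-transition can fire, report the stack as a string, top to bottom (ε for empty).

AZ

(q_0, 1011, Z)
  ε-move, top Z: go to q_2, push BZ → (q_2, 1011, BZ)
  read 1, top B: go to q_1, push A → (q_1, 011, AZ)
  read 0, top A: go to q_1, push YA → (q_1, 11, YAZ)
  read 1, top Y: go to q_0, push BY → (q_0, 1, BYAZ)
  ε-move, top B: go to q_2, push ε → (q_2, 1, YAZ)
  read 1, top Y: go to q_2, push ε → (q_2, ε, AZ)
All input consumed in state q_2 with stack AZ.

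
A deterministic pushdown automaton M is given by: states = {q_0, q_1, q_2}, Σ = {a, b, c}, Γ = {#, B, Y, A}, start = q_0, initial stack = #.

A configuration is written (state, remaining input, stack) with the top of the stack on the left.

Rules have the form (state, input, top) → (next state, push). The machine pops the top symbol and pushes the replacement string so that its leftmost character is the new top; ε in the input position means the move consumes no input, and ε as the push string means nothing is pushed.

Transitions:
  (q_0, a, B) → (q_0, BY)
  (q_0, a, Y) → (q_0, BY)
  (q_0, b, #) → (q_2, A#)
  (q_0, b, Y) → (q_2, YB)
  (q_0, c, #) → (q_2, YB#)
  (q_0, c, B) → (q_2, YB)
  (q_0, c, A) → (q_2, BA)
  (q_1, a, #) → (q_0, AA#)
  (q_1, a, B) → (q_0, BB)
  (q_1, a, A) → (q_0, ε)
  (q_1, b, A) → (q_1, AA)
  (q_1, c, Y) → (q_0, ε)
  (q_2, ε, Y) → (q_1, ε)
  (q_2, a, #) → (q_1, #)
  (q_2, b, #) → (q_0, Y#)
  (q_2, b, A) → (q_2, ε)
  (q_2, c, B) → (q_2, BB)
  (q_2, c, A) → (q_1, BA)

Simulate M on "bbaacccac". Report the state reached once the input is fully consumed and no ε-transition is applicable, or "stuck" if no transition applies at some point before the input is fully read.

stuck

(q_0, bbaacccac, #) ⊢ (q_2, baacccac, A#) ⊢ (q_2, aacccac, #) ⊢ (q_1, acccac, #) ⊢ (q_0, cccac, AA#) ⊢ (q_2, ccac, BAA#) ⊢ (q_2, cac, BBAA#) ⊢ (q_2, ac, BBBAA#)
No transition for (q_2, a, top B); M blocks with input ac remaining.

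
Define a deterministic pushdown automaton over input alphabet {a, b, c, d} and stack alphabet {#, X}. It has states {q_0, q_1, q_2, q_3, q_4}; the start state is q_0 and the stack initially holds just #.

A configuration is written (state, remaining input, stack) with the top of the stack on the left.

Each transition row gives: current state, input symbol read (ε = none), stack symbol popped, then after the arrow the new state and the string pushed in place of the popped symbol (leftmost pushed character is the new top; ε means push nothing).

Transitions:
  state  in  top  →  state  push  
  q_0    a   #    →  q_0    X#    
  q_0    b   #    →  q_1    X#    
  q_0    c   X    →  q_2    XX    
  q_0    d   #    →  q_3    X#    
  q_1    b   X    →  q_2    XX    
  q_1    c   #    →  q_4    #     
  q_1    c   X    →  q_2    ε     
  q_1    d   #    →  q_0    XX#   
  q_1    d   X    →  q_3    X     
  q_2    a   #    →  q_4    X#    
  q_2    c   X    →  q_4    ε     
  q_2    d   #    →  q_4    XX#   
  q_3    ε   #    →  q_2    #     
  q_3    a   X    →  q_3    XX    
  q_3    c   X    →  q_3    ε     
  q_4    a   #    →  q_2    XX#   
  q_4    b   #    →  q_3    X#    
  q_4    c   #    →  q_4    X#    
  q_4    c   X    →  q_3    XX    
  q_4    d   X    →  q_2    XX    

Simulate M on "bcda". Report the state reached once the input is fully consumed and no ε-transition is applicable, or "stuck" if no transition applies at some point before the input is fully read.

stuck

(q_0, bcda, #)
  read b, top #: go to q_1, push X# → (q_1, cda, X#)
  read c, top X: go to q_2, push ε → (q_2, da, #)
  read d, top #: go to q_4, push XX# → (q_4, a, XX#)
No transition for (q_4, a, top X); M blocks with input a remaining.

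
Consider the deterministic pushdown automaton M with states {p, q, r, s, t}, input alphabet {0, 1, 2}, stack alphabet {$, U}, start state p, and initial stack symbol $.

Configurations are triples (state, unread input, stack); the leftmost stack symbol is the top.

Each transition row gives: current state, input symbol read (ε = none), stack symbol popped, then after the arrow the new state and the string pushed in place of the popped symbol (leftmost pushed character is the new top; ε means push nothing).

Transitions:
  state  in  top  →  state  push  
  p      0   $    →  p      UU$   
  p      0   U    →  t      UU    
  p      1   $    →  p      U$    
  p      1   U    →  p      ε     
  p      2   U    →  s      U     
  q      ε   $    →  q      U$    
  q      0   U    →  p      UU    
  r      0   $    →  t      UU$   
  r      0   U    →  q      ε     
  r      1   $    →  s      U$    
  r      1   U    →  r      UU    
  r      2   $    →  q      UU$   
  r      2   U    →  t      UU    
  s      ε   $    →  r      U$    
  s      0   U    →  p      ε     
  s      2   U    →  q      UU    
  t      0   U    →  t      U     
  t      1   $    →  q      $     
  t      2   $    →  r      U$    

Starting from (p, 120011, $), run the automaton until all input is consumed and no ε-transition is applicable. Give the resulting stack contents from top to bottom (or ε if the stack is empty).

$

(p, 120011, $)
  read 1, top $: go to p, push U$ → (p, 20011, U$)
  read 2, top U: go to s, push U → (s, 0011, U$)
  read 0, top U: go to p, push ε → (p, 011, $)
  read 0, top $: go to p, push UU$ → (p, 11, UU$)
  read 1, top U: go to p, push ε → (p, 1, U$)
  read 1, top U: go to p, push ε → (p, ε, $)
All input consumed in state p with stack $.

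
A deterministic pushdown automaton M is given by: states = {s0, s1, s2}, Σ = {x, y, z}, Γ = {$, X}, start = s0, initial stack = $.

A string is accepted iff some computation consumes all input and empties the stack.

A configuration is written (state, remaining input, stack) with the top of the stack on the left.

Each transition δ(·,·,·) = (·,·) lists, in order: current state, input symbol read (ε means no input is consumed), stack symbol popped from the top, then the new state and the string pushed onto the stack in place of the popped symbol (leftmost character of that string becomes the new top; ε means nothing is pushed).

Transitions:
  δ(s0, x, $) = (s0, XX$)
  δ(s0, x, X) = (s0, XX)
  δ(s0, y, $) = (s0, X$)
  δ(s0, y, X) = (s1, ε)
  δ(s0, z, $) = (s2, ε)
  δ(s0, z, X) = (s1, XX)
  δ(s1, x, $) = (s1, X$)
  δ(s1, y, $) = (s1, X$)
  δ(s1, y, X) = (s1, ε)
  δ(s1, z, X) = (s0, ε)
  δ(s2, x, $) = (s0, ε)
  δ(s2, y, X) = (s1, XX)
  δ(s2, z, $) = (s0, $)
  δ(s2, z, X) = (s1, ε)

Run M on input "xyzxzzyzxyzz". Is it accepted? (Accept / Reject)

Accept

(s0, xyzxzzyzxyzz, $)
  read x, top $: go to s0, push XX$ → (s0, yzxzzyzxyzz, XX$)
  read y, top X: go to s1, push ε → (s1, zxzzyzxyzz, X$)
  read z, top X: go to s0, push ε → (s0, xzzyzxyzz, $)
  read x, top $: go to s0, push XX$ → (s0, zzyzxyzz, XX$)
  read z, top X: go to s1, push XX → (s1, zyzxyzz, XXX$)
  read z, top X: go to s0, push ε → (s0, yzxyzz, XX$)
  read y, top X: go to s1, push ε → (s1, zxyzz, X$)
  read z, top X: go to s0, push ε → (s0, xyzz, $)
  read x, top $: go to s0, push XX$ → (s0, yzz, XX$)
  read y, top X: go to s1, push ε → (s1, zz, X$)
  read z, top X: go to s0, push ε → (s0, z, $)
  read z, top $: go to s2, push ε → (s2, ε, ε)
All input consumed and the stack is empty.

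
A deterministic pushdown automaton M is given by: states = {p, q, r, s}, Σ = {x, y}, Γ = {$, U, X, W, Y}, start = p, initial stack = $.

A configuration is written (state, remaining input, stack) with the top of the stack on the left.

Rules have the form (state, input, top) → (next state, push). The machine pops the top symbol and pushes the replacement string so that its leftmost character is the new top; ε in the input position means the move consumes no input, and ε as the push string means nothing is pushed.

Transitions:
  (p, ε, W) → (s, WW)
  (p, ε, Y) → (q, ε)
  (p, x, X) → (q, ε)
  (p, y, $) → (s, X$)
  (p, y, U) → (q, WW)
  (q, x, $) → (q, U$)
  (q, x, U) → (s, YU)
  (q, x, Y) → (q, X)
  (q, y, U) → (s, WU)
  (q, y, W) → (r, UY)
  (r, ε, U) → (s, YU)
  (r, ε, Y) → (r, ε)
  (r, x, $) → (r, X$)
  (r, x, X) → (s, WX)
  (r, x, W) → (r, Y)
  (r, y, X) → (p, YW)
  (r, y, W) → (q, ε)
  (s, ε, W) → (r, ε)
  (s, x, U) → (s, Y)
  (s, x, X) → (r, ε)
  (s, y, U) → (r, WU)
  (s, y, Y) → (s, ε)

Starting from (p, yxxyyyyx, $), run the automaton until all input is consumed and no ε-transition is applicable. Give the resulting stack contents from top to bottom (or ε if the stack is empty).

(p, yxxyyyyx, $) ⊢ (s, xxyyyyx, X$) ⊢ (r, xyyyyx, $) ⊢ (r, yyyyx, X$) ⊢ (p, yyyx, YW$) ⊢ (q, yyyx, W$) ⊢ (r, yyx, UY$) ⊢ (s, yyx, YUY$) ⊢ (s, yx, UY$) ⊢ (r, x, WUY$) ⊢ (r, ε, YUY$) ⊢ (r, ε, UY$) ⊢ (s, ε, YUY$)
All input consumed in state s with stack YUY$.

YUY$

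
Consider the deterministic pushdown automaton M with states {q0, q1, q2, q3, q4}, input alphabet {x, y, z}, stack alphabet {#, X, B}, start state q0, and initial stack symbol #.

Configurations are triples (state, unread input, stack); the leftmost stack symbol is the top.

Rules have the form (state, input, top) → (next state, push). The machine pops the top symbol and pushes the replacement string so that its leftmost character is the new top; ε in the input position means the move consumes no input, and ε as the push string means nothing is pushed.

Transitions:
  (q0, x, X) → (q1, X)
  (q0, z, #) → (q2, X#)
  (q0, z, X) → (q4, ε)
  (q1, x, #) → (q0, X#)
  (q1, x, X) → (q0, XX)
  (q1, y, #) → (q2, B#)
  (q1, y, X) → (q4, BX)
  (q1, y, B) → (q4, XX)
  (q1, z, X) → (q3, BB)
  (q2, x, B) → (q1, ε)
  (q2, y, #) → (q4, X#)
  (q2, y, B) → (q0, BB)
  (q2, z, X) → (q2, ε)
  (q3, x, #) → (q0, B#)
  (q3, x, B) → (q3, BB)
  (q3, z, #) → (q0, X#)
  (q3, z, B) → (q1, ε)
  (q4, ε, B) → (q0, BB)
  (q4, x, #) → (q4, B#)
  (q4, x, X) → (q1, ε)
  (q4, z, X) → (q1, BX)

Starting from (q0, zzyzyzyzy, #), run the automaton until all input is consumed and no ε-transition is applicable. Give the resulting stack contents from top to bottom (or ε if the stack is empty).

(q0, zzyzyzyzy, #)
  read z, top #: go to q2, push X# → (q2, zyzyzyzy, X#)
  read z, top X: go to q2, push ε → (q2, yzyzyzy, #)
  read y, top #: go to q4, push X# → (q4, zyzyzy, X#)
  read z, top X: go to q1, push BX → (q1, yzyzy, BX#)
  read y, top B: go to q4, push XX → (q4, zyzy, XXX#)
  read z, top X: go to q1, push BX → (q1, yzy, BXXX#)
  read y, top B: go to q4, push XX → (q4, zy, XXXXX#)
  read z, top X: go to q1, push BX → (q1, y, BXXXXX#)
  read y, top B: go to q4, push XX → (q4, ε, XXXXXXX#)
All input consumed in state q4 with stack XXXXXXX#.

XXXXXXX#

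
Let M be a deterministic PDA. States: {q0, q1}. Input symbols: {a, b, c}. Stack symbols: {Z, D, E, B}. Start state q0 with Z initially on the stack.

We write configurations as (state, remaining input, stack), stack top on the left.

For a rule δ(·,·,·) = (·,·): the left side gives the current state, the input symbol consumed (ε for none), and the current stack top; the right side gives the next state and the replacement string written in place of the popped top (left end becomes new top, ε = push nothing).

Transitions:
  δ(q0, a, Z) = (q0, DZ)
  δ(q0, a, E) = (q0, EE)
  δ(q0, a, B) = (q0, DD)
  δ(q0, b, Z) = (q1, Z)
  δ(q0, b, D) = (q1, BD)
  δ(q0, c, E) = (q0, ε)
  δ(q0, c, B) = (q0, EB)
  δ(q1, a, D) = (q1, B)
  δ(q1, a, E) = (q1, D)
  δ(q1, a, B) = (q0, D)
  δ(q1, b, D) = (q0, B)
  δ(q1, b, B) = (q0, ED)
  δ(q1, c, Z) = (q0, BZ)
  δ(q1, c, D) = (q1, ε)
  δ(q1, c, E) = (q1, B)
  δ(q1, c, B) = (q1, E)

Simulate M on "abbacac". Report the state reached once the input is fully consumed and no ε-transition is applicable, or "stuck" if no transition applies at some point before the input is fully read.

(q0, abbacac, Z)
  read a, top Z: go to q0, push DZ → (q0, bbacac, DZ)
  read b, top D: go to q1, push BD → (q1, bacac, BDZ)
  read b, top B: go to q0, push ED → (q0, acac, EDDZ)
  read a, top E: go to q0, push EE → (q0, cac, EEDDZ)
  read c, top E: go to q0, push ε → (q0, ac, EDDZ)
  read a, top E: go to q0, push EE → (q0, c, EEDDZ)
  read c, top E: go to q0, push ε → (q0, ε, EDDZ)
All input consumed; M is in state q0.

q0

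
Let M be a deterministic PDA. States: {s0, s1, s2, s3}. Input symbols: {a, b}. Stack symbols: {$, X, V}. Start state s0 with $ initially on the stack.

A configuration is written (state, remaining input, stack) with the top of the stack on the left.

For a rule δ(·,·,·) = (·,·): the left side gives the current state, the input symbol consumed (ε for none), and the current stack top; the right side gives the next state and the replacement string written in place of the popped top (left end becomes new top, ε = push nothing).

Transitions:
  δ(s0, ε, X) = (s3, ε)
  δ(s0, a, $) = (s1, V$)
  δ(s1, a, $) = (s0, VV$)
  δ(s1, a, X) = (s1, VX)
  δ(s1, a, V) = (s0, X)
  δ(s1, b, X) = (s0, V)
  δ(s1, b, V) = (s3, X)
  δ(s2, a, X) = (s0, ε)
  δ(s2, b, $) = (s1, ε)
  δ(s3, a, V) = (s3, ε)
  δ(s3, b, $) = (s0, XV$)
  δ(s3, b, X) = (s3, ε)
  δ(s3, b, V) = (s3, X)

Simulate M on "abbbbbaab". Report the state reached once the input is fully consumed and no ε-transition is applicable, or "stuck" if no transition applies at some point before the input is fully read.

(s0, abbbbbaab, $)
  read a, top $: go to s1, push V$ → (s1, bbbbbaab, V$)
  read b, top V: go to s3, push X → (s3, bbbbaab, X$)
  read b, top X: go to s3, push ε → (s3, bbbaab, $)
  read b, top $: go to s0, push XV$ → (s0, bbaab, XV$)
  ε-move, top X: go to s3, push ε → (s3, bbaab, V$)
  read b, top V: go to s3, push X → (s3, baab, X$)
  read b, top X: go to s3, push ε → (s3, aab, $)
No transition for (s3, a, top $); M blocks with input aab remaining.

stuck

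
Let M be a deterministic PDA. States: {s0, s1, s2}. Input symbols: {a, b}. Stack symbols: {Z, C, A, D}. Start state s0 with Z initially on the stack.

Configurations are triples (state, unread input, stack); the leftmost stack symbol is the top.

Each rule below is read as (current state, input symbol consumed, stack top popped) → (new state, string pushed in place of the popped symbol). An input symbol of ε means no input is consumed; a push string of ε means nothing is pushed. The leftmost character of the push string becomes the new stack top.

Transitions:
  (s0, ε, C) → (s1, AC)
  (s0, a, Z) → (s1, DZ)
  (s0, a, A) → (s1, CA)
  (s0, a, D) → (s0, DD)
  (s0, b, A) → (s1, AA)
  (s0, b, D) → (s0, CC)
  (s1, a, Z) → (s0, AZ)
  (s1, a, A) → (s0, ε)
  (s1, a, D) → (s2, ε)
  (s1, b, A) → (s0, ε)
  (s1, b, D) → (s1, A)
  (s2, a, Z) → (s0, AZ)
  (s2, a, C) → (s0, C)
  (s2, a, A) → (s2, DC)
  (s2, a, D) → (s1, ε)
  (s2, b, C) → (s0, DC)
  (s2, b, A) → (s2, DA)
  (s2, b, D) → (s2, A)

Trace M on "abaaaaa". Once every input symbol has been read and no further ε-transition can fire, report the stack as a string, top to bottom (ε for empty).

(s0, abaaaaa, Z)
  read a, top Z: go to s1, push DZ → (s1, baaaaa, DZ)
  read b, top D: go to s1, push A → (s1, aaaaa, AZ)
  read a, top A: go to s0, push ε → (s0, aaaa, Z)
  read a, top Z: go to s1, push DZ → (s1, aaa, DZ)
  read a, top D: go to s2, push ε → (s2, aa, Z)
  read a, top Z: go to s0, push AZ → (s0, a, AZ)
  read a, top A: go to s1, push CA → (s1, ε, CAZ)
All input consumed in state s1 with stack CAZ.

CAZ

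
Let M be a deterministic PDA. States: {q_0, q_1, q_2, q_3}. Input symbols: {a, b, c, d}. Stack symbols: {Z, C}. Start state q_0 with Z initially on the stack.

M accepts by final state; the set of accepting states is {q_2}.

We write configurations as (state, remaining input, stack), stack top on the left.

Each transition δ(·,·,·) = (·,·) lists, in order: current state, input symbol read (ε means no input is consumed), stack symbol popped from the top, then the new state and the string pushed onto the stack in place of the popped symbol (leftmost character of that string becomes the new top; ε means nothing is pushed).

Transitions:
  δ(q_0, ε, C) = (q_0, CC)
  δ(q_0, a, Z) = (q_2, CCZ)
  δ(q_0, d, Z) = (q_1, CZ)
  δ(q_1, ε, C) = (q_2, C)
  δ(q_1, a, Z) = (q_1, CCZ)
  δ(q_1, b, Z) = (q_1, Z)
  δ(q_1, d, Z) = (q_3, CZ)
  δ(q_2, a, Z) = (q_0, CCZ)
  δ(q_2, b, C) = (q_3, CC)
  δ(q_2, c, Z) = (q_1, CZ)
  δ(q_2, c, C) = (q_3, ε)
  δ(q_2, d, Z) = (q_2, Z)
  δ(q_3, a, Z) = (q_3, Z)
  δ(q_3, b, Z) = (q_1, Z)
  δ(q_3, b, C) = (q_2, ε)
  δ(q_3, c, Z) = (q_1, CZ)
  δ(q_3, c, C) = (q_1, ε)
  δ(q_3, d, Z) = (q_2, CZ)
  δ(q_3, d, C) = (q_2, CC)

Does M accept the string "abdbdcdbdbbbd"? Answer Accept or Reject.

(q_0, abdbdcdbdbbbd, Z)
  read a, top Z: go to q_2, push CCZ → (q_2, bdbdcdbdbbbd, CCZ)
  read b, top C: go to q_3, push CC → (q_3, dbdcdbdbbbd, CCCZ)
  read d, top C: go to q_2, push CC → (q_2, bdcdbdbbbd, CCCCZ)
  read b, top C: go to q_3, push CC → (q_3, dcdbdbbbd, CCCCCZ)
  read d, top C: go to q_2, push CC → (q_2, cdbdbbbd, CCCCCCZ)
  read c, top C: go to q_3, push ε → (q_3, dbdbbbd, CCCCCZ)
  read d, top C: go to q_2, push CC → (q_2, bdbbbd, CCCCCCZ)
  read b, top C: go to q_3, push CC → (q_3, dbbbd, CCCCCCCZ)
  read d, top C: go to q_2, push CC → (q_2, bbbd, CCCCCCCCZ)
  read b, top C: go to q_3, push CC → (q_3, bbd, CCCCCCCCCZ)
  read b, top C: go to q_2, push ε → (q_2, bd, CCCCCCCCZ)
  read b, top C: go to q_3, push CC → (q_3, d, CCCCCCCCCZ)
  read d, top C: go to q_2, push CC → (q_2, ε, CCCCCCCCCCZ)
All input consumed; state q_2 ∈ F.

Accept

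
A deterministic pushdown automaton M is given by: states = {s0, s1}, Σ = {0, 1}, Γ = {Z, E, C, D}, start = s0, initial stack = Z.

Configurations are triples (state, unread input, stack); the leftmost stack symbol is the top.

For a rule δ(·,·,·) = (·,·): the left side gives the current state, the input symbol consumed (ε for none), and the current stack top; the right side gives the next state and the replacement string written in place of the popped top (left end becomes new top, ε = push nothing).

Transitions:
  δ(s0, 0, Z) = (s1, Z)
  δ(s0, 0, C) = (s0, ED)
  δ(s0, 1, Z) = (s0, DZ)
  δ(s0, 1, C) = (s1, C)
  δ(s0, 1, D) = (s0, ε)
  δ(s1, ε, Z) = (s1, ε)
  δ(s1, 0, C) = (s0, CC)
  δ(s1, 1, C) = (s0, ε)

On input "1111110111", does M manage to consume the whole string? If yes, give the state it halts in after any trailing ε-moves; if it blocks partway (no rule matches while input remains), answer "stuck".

stuck

(s0, 1111110111, Z) ⊢ (s0, 111110111, DZ) ⊢ (s0, 11110111, Z) ⊢ (s0, 1110111, DZ) ⊢ (s0, 110111, Z) ⊢ (s0, 10111, DZ) ⊢ (s0, 0111, Z) ⊢ (s1, 111, Z) ⊢ (s1, 111, ε)
No transition for (s1, 1, top ε); M blocks with input 111 remaining.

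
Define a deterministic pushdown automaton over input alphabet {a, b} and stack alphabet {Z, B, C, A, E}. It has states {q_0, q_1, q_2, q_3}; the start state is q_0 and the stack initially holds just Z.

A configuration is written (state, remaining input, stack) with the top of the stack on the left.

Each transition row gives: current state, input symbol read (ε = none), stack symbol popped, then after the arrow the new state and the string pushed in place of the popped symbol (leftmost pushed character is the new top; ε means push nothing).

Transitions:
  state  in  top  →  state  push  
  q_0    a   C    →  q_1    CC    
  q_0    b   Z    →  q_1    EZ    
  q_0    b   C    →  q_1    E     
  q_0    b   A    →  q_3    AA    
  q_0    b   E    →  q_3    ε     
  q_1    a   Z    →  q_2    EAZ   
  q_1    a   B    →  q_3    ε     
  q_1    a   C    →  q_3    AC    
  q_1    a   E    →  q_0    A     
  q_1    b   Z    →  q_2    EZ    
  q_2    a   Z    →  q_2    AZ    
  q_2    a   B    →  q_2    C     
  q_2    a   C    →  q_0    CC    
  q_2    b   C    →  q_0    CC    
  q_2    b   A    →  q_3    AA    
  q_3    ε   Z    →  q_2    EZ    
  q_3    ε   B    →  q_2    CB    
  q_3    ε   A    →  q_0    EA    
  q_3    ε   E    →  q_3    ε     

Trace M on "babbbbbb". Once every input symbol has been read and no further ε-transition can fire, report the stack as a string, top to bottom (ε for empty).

EAAZ

(q_0, babbbbbb, Z)
  read b, top Z: go to q_1, push EZ → (q_1, abbbbbb, EZ)
  read a, top E: go to q_0, push A → (q_0, bbbbbb, AZ)
  read b, top A: go to q_3, push AA → (q_3, bbbbb, AAZ)
  ε-move, top A: go to q_0, push EA → (q_0, bbbbb, EAAZ)
  read b, top E: go to q_3, push ε → (q_3, bbbb, AAZ)
  ε-move, top A: go to q_0, push EA → (q_0, bbbb, EAAZ)
  read b, top E: go to q_3, push ε → (q_3, bbb, AAZ)
  ε-move, top A: go to q_0, push EA → (q_0, bbb, EAAZ)
  read b, top E: go to q_3, push ε → (q_3, bb, AAZ)
  ε-move, top A: go to q_0, push EA → (q_0, bb, EAAZ)
  read b, top E: go to q_3, push ε → (q_3, b, AAZ)
  ε-move, top A: go to q_0, push EA → (q_0, b, EAAZ)
  read b, top E: go to q_3, push ε → (q_3, ε, AAZ)
  ε-move, top A: go to q_0, push EA → (q_0, ε, EAAZ)
All input consumed in state q_0 with stack EAAZ.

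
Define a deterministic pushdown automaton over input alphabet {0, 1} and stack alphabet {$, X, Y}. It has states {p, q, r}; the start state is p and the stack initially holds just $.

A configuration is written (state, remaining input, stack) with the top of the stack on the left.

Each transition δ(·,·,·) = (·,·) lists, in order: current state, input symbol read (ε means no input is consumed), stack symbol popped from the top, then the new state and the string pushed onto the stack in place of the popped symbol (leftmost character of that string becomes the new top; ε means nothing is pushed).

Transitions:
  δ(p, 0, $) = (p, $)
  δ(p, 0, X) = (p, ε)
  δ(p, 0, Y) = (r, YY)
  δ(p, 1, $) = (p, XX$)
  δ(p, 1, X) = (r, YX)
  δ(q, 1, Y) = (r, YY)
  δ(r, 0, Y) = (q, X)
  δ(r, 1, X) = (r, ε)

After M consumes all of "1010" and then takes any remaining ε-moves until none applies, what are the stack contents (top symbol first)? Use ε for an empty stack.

(p, 1010, $)
  read 1, top $: go to p, push XX$ → (p, 010, XX$)
  read 0, top X: go to p, push ε → (p, 10, X$)
  read 1, top X: go to r, push YX → (r, 0, YX$)
  read 0, top Y: go to q, push X → (q, ε, XX$)
All input consumed in state q with stack XX$.

XX$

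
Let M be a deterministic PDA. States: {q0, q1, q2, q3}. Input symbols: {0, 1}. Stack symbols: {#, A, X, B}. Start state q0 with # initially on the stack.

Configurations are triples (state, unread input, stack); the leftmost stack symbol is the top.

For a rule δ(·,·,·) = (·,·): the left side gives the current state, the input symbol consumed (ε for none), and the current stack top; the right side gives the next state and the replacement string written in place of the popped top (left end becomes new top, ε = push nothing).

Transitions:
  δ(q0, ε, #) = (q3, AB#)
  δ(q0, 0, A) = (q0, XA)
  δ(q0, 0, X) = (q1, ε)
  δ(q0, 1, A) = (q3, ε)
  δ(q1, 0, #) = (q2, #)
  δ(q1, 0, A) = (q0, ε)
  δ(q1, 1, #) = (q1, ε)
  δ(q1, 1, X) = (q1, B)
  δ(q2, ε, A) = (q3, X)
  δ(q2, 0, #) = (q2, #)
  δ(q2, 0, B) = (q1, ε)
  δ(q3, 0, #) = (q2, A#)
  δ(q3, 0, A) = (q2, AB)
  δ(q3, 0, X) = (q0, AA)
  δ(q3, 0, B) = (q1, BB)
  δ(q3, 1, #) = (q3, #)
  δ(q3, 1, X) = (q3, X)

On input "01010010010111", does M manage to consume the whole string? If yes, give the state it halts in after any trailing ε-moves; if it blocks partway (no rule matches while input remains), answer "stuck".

q3

(q0, 01010010010111, #)
  ε-move, top #: go to q3, push AB# → (q3, 01010010010111, AB#)
  read 0, top A: go to q2, push AB → (q2, 1010010010111, ABB#)
  ε-move, top A: go to q3, push X → (q3, 1010010010111, XBB#)
  read 1, top X: go to q3, push X → (q3, 010010010111, XBB#)
  read 0, top X: go to q0, push AA → (q0, 10010010111, AABB#)
  read 1, top A: go to q3, push ε → (q3, 0010010111, ABB#)
  read 0, top A: go to q2, push AB → (q2, 010010111, ABBB#)
  ε-move, top A: go to q3, push X → (q3, 010010111, XBBB#)
  read 0, top X: go to q0, push AA → (q0, 10010111, AABBB#)
  read 1, top A: go to q3, push ε → (q3, 0010111, ABBB#)
  read 0, top A: go to q2, push AB → (q2, 010111, ABBBB#)
  ε-move, top A: go to q3, push X → (q3, 010111, XBBBB#)
  read 0, top X: go to q0, push AA → (q0, 10111, AABBBB#)
  read 1, top A: go to q3, push ε → (q3, 0111, ABBBB#)
  read 0, top A: go to q2, push AB → (q2, 111, ABBBBB#)
  ε-move, top A: go to q3, push X → (q3, 111, XBBBBB#)
  read 1, top X: go to q3, push X → (q3, 11, XBBBBB#)
  read 1, top X: go to q3, push X → (q3, 1, XBBBBB#)
  read 1, top X: go to q3, push X → (q3, ε, XBBBBB#)
All input consumed; M is in state q3.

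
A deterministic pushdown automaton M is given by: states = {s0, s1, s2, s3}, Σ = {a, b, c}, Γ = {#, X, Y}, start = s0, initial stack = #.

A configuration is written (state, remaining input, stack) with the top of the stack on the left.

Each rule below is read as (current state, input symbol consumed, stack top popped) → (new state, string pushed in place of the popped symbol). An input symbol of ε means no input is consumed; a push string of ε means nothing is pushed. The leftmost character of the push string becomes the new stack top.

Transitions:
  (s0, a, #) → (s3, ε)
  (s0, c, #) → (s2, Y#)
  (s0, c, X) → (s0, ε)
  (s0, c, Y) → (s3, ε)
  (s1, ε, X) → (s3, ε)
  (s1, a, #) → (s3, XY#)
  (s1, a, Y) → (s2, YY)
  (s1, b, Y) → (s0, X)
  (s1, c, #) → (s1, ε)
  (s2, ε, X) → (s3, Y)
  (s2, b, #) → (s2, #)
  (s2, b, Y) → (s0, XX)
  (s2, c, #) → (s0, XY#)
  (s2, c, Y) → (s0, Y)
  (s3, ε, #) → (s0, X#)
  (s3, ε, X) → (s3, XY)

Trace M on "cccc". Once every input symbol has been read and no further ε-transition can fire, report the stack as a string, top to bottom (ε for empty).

(s0, cccc, #) ⊢ (s2, ccc, Y#) ⊢ (s0, cc, Y#) ⊢ (s3, c, #) ⊢ (s0, c, X#) ⊢ (s0, ε, #)
All input consumed in state s0 with stack #.

#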